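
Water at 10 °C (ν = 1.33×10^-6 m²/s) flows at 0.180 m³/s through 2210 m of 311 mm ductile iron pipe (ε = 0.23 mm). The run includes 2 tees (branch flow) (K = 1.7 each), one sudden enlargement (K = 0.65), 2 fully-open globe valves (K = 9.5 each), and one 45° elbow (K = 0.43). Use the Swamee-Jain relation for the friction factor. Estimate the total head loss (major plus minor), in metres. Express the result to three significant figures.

H_L ≈ 45.5 m

V = 4Q/(πD²) = 2.370 m/s; V²/2g = 0.2862 m
Re = 5.54×10^5, ε/D = 7.40×10^-4 → f = 0.01906 (Swamee-Jain)
Major: h_f = f(L/D)·V²/2g = 0.01906·7106·0.2862 = 38.75 m
Minor: ΣK = 23.5; h_m = ΣK·V²/2g = 6.719 m
Total H_L = 38.75 + 6.719 = 45.47 m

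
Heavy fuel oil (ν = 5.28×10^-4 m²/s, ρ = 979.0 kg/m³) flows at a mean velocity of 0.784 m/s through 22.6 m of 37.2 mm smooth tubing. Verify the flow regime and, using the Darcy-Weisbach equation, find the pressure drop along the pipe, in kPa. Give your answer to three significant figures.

Re = VD/ν = 0.784·0.03720/5.28×10^-4 = 55.2 → laminar (Re < 2300)
f = 64/Re = 1.159
h_f = f(L/D)V²/(2g) = 1.159·(22.6/0.03720)·0.784²/(2·9.81) = 22.05 m
Δp = ρg·h_f = 979.0·9.81·22.05 = 211.8 kPa

Δp ≈ 212 kPa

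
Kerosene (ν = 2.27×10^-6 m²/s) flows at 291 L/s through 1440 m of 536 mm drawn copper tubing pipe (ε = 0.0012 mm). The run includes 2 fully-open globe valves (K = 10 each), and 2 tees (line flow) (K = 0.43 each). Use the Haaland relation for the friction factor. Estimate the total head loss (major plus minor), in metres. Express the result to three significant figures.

H_L ≈ 5.03 m

V = 4Q/(πD²) = 1.290 m/s; V²/2g = 0.08477 m
Re = 3.05×10^5, ε/D = 2.24×10^-6 → f = 0.01432 (Haaland)
Major: h_f = f(L/D)·V²/2g = 0.01432·2687·0.08477 = 3.262 m
Minor: ΣK = 20.9; h_m = ΣK·V²/2g = 1.768 m
Total H_L = 3.262 + 1.768 = 5.030 m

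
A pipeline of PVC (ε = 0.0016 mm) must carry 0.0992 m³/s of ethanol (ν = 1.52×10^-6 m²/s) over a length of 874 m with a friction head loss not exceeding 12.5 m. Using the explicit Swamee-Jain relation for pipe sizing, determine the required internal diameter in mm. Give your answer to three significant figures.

Swamee-Jain (Type III): D = 0.66·[ε^1.25·(LQ²/(gh_f))^4.75 + ν·Q^9.4·(L/(gh_f))^5.2]^0.04
LQ²/(gh_f) = 0.07014; L/(gh_f) = 7.127
Term 1 = ε^1.25·(…)^4.75 = 1.88×10^-13; Term 2 = ν·Q^9.4·(…)^5.2 = 1.53×10^-11
D = 0.66·(1.88×10^-13 + 1.53×10^-11)^0.04 = 0.2439 m = 244 mm
Check: V = 2.12 m/s, Re = 3.41×10^5, f = 0.01412, h_f = 11.6 m ≈ 12.5 m ✓

D ≈ 244 mm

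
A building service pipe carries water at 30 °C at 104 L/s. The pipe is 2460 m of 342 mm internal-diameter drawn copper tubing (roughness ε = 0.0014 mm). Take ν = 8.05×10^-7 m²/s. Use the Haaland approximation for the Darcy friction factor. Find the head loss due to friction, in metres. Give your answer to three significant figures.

h_f ≈ 6.20 m

V = 4Q/(πD²) = 4·0.104/(π·0.342²) = 1.132 m/s
Re = VD/ν = 1.132·0.342/8.05×10^-7 = 4.81×10^5 → turbulent
ε/D = 0.0014/342 = 4.09×10^-6
Haaland: f = 0.01320
h_f = f(L/D)V²/(2g) = 0.01320·(2460/0.342)·1.132²/(2·9.81) = 6.201 m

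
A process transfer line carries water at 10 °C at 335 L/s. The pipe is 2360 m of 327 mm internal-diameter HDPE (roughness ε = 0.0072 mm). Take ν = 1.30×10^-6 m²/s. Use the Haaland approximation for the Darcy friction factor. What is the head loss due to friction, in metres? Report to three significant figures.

h_f ≈ 70.2 m

V = 4Q/(πD²) = 4·0.335/(π·0.327²) = 3.989 m/s
Re = VD/ν = 3.989·0.327/1.30×10^-6 = 1.00×10^6 → turbulent
ε/D = 0.0072/327 = 2.20×10^-5
Haaland: f = 0.01199
h_f = f(L/D)V²/(2g) = 0.01199·(2360/0.327)·3.989²/(2·9.81) = 70.21 m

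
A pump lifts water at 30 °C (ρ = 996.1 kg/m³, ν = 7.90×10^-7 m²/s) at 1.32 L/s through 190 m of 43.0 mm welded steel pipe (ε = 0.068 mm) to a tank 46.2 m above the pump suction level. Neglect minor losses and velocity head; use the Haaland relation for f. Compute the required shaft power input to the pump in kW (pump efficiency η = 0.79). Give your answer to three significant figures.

V = 4Q/(πD²) = 0.9090 m/s; Re = 4.95×10^4; ε/D = 0.00158; f = 0.02530
h_f = f(L/D)V²/2g = 4.708 m
Total head H = z + h_f = 46.2 + 4.708 = 50.91 m
P_hyd = ρgQH = 996.1·9.81·0.00132·50.91 = 0.6566 kW
P_shaft = P_hyd/η = 0.6566/0.79 = 0.8312 kW

P_shaft ≈ 0.831 kW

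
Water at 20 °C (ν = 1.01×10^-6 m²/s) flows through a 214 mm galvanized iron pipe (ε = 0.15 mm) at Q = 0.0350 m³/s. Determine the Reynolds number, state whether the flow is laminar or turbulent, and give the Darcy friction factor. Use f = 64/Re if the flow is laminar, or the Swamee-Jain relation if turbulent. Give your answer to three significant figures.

Re ≈ 2.06×10^5; turbulent; f ≈ 0.0199

V = 4Q/(πD²) = 0.9731 m/s
Re = VD/ν = 0.9731·0.214/1.01×10^-6 = 2.06×10^5
Re > 4000 → turbulent; ε/D = 7.01×10^-4
Swamee-Jain: f = 0.01988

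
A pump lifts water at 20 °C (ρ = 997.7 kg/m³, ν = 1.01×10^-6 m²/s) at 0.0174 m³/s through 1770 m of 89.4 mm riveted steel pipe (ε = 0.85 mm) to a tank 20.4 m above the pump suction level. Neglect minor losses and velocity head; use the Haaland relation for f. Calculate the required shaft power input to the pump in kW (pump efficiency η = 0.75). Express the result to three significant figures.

P_shaft ≈ 70.8 kW

V = 4Q/(πD²) = 2.772 m/s; Re = 2.45×10^5; ε/D = 0.00951; f = 0.03758
h_f = f(L/D)V²/2g = 291.4 m
Total head H = z + h_f = 20.4 + 291.4 = 311.8 m
P_hyd = ρgQH = 997.7·9.81·0.0174·311.8 = 53.09 kW
P_shaft = P_hyd/η = 53.09/0.75 = 70.79 kW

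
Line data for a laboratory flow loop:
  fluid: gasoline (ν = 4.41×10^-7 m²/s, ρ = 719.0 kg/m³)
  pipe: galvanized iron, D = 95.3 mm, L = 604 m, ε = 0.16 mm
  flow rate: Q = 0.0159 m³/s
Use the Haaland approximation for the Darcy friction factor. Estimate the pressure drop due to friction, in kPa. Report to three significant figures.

V = 4Q/(πD²) = 4·0.0159/(π·0.0953²) = 2.229 m/s
Re = VD/ν = 2.229·0.0953/4.41×10^-7 = 4.82×10^5 → turbulent
ε/D = 0.16/95.3 = 0.00168
Haaland: f = 0.02279
h_f = f(L/D)V²/(2g) = 0.02279·(604/0.0953)·2.229²/(2·9.81) = 36.58 m
Δp = ρg·h_f = 719.0·9.81·36.58 = 258.0 kPa

Δp ≈ 258 kPa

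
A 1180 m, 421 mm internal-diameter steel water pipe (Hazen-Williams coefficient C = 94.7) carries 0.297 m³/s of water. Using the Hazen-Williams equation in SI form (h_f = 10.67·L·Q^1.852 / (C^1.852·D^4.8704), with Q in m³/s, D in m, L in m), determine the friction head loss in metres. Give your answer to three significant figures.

h_f ≈ 19.6 m

h_f = 10.67·1180·0.297^1.852 / (94.7^1.852·0.421^4.8704) = 19.65 m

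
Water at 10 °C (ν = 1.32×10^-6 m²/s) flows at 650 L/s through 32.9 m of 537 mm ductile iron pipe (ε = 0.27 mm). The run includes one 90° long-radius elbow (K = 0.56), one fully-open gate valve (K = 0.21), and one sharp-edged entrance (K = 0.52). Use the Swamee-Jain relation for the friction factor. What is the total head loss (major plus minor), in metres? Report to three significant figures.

H_L ≈ 0.985 m

V = 4Q/(πD²) = 2.870 m/s; V²/2g = 0.4198 m
Re = 1.17×10^6, ε/D = 5.03×10^-4 → f = 0.01724 (Swamee-Jain)
Major: h_f = f(L/D)·V²/2g = 0.01724·61.27·0.4198 = 0.4435 m
Minor: ΣK = 1.29; h_m = ΣK·V²/2g = 0.5416 m
Total H_L = 0.4435 + 0.5416 = 0.9851 m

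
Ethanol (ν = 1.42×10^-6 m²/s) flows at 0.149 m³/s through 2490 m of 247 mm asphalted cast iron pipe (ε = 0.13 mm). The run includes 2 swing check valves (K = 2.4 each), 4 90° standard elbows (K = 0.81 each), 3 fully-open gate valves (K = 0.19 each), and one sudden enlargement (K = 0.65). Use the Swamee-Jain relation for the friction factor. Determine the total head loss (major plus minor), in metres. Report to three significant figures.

H_L ≈ 93.4 m

V = 4Q/(πD²) = 3.110 m/s; V²/2g = 0.4928 m
Re = 5.41×10^5, ε/D = 5.26×10^-4 → f = 0.01787 (Swamee-Jain)
Major: h_f = f(L/D)·V²/2g = 0.01787·10081·0.4928 = 88.80 m
Minor: ΣK = 9.26; h_m = ΣK·V²/2g = 4.564 m
Total H_L = 88.80 + 4.564 = 93.36 m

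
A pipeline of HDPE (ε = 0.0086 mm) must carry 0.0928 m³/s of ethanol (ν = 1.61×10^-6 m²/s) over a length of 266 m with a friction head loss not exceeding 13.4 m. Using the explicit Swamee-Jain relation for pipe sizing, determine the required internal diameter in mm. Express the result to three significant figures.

Swamee-Jain (Type III): D = 0.66·[ε^1.25·(LQ²/(gh_f))^4.75 + ν·Q^9.4·(L/(gh_f))^5.2]^0.04
LQ²/(gh_f) = 0.01743; L/(gh_f) = 2.024
Term 1 = ε^1.25·(…)^4.75 = 2.06×10^-15; Term 2 = ν·Q^9.4·(…)^5.2 = 1.24×10^-14
D = 0.66·(2.06×10^-15 + 1.24×10^-14)^0.04 = 0.1845 m = 184 mm
Check: V = 3.47 m/s, Re = 3.98×10^5, f = 0.01426, h_f = 12.6 m ≈ 13.4 m ✓

D ≈ 184 mm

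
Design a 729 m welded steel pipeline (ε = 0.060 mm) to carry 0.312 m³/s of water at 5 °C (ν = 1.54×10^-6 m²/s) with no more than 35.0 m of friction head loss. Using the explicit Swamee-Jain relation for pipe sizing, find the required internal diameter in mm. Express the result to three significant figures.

D ≈ 305 mm

Swamee-Jain (Type III): D = 0.66·[ε^1.25·(LQ²/(gh_f))^4.75 + ν·Q^9.4·(L/(gh_f))^5.2]^0.04
LQ²/(gh_f) = 0.2067; L/(gh_f) = 2.123
Term 1 = ε^1.25·(…)^4.75 = 2.95×10^-9; Term 2 = ν·Q^9.4·(…)^5.2 = 1.36×10^-9
D = 0.66·(2.95×10^-9 + 1.36×10^-9)^0.04 = 0.3054 m = 305 mm
Check: V = 4.26 m/s, Re = 8.45×10^5, f = 0.01488, h_f = 32.8 m ≈ 35.0 m ✓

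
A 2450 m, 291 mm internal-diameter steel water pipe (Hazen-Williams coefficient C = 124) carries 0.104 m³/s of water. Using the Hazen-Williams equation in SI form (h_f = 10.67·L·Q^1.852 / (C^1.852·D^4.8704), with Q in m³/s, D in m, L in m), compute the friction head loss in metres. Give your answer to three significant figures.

h_f ≈ 21.4 m

h_f = 10.67·2450·0.104^1.852 / (124^1.852·0.291^4.8704) = 21.42 m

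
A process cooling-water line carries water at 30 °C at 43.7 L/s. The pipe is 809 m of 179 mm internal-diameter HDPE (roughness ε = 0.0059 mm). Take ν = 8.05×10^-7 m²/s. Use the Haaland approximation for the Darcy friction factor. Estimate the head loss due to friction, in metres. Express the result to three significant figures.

h_f ≈ 9.74 m

V = 4Q/(πD²) = 4·0.0437/(π·0.179²) = 1.737 m/s
Re = VD/ν = 1.737·0.179/8.05×10^-7 = 3.86×10^5 → turbulent
ε/D = 0.0059/179 = 3.30×10^-5
Haaland: f = 0.01402
h_f = f(L/D)V²/(2g) = 0.01402·(809/0.179)·1.737²/(2·9.81) = 9.741 m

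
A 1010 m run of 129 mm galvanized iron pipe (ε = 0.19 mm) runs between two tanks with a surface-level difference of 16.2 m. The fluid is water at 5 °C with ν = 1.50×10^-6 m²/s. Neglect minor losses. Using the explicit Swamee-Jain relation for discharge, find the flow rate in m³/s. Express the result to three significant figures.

Q ≈ 0.0172 m³/s

Swamee-Jain (Type II): Q = -0.965·√(gD⁵h_f/L)·ln[ε/(3.7D) + √(3.17ν²L/(gD³h_f))]
√(gD⁵h_f/L) = √(9.81·0.129⁵·16.2/1010) = 0.002371
ε/(3.7D) = 3.98×10^-4; √(3.17ν²L/(gD³h_f)) = 1.45×10^-4
Q = -0.965·0.002371·ln(5.434×10^-4) = 0.01720 m³/s
Check: V = 1.32 m/s, Re = 1.13×10^5, f = 0.02365, h_f = 16.3 m ≈ 16.2 m ✓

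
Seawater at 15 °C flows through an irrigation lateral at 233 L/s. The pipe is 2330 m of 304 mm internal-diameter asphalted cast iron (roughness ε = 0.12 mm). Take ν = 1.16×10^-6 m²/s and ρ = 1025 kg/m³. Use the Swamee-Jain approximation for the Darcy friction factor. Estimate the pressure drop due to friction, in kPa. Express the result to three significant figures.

Δp ≈ 674 kPa

V = 4Q/(πD²) = 4·0.233/(π·0.304²) = 3.210 m/s
Re = VD/ν = 3.210·0.304/1.16×10^-6 = 8.41×10^5 → turbulent
ε/D = 0.12/304 = 3.95×10^-4
Swamee-Jain: f = 0.01665
h_f = f(L/D)V²/(2g) = 0.01665·(2330/0.304)·3.210²/(2·9.81) = 67.03 m
Δp = ρg·h_f = 1025·9.81·67.03 = 674.0 kPa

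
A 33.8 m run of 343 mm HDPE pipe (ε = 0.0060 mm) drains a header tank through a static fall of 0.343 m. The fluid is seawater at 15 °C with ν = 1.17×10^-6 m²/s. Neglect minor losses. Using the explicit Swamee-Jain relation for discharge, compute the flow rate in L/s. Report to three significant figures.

Q ≈ 214 L/s

Swamee-Jain (Type II): Q = -0.965·√(gD⁵h_f/L)·ln[ε/(3.7D) + √(3.17ν²L/(gD³h_f))]
√(gD⁵h_f/L) = √(9.81·0.343⁵·0.343/33.8) = 0.02174
ε/(3.7D) = 4.73×10^-6; √(3.17ν²L/(gD³h_f)) = 3.29×10^-5
Q = -0.965·0.02174·ln(3.759×10^-5) = 0.2137 m³/s
Check: V = 2.31 m/s, Re = 6.78×10^5, f = 0.01274, h_f = 0.342 m ≈ 0.343 m ✓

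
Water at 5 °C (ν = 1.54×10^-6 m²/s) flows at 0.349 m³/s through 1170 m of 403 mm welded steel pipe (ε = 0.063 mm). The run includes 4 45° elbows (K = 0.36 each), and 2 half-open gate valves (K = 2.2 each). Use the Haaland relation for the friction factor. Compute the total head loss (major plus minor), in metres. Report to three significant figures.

H_L ≈ 18.2 m

V = 4Q/(πD²) = 2.736 m/s; V²/2g = 0.3816 m
Re = 7.16×10^5, ε/D = 1.56×10^-4 → f = 0.01441 (Haaland)
Major: h_f = f(L/D)·V²/2g = 0.01441·2903·0.3816 = 15.97 m
Minor: ΣK = 5.84; h_m = ΣK·V²/2g = 2.228 m
Total H_L = 15.97 + 2.228 = 18.20 m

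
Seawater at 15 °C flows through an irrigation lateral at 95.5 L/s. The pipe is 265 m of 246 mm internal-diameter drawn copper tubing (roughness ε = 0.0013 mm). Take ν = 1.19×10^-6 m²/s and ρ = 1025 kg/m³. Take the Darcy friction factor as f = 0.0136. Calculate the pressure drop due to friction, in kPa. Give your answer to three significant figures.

V = 4Q/(πD²) = 4·0.0955/(π·0.246²) = 2.009 m/s
h_f = f(L/D)V²/(2g) = 0.01360·(265/0.246)·2.009²/(2·9.81) = 3.015 m
Δp = ρg·h_f = 1025·9.81·3.015 = 30.31 kPa

Δp ≈ 30.3 kPa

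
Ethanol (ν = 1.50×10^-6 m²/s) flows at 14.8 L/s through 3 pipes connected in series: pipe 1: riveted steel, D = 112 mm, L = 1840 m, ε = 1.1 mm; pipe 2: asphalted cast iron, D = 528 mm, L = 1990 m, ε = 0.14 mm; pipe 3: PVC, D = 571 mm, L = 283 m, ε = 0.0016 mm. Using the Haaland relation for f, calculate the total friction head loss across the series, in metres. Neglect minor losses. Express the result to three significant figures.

H ≈ 72.3 m

Pipe 1: V = 1.502 m/s, Re = 1.12×10^5, ε/D = 0.00982, f = 0.03825, h_1 = f(L/D)V²/2g = 72.28 m
Pipe 2: V = 0.06759 m/s, Re = 2.38×10^4, ε/D = 2.65×10^-4, f = 0.02517, h_2 = f(L/D)V²/2g = 0.02209 m
Pipe 3: V = 0.05780 m/s, Re = 2.20×10^4, ε/D = 2.80×10^-6, f = 0.02515, h_3 = f(L/D)V²/2g = 0.002122 m
Series → Q common, losses add: H = Σh = 72.31 m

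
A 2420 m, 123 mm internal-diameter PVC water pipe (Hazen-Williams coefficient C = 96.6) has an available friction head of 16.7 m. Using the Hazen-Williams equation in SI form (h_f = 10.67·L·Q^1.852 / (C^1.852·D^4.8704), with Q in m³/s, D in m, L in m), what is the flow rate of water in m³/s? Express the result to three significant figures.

Rearranging: Q = [h_f·C^1.852·D^4.8704 / (10.67·L)]^(1/1.852)
Q = [16.7·96.6^1.852·0.123^4.8704 / (10.67·2420)]^0.540 = 0.007405 m³/s

Q ≈ 0.00741 m³/s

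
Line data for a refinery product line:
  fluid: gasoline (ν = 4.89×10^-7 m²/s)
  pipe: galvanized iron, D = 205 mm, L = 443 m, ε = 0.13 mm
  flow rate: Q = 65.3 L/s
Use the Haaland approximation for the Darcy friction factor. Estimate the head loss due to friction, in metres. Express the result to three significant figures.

h_f ≈ 7.81 m

V = 4Q/(πD²) = 4·0.0653/(π·0.205²) = 1.978 m/s
Re = VD/ν = 1.978·0.205/4.89×10^-7 = 8.29×10^5 → turbulent
ε/D = 0.13/205 = 6.34×10^-4
Haaland: f = 0.01811
h_f = f(L/D)V²/(2g) = 0.01811·(443/0.205)·1.978²/(2·9.81) = 7.806 m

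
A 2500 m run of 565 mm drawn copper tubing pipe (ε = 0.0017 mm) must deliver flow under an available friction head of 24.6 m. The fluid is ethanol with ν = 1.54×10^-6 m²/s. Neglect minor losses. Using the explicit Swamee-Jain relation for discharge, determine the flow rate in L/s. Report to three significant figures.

Q ≈ 773 L/s

Swamee-Jain (Type II): Q = -0.965·√(gD⁵h_f/L)·ln[ε/(3.7D) + √(3.17ν²L/(gD³h_f))]
√(gD⁵h_f/L) = √(9.81·0.565⁵·24.6/2500) = 0.07455
ε/(3.7D) = 8.13×10^-7; √(3.17ν²L/(gD³h_f)) = 2.08×10^-5
Q = -0.965·0.07455·ln(2.159×10^-5) = 0.7729 m³/s
Check: V = 3.08 m/s, Re = 1.13×10^6, f = 0.01145, h_f = 24.5 m ≈ 24.6 m ✓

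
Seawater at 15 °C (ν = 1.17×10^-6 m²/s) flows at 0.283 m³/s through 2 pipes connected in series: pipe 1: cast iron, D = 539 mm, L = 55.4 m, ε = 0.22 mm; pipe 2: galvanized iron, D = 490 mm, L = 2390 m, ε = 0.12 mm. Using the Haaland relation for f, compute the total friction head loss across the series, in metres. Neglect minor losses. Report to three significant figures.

Pipe 1: V = 1.240 m/s, Re = 5.71×10^5, ε/D = 4.08×10^-4, f = 0.01685, h_1 = f(L/D)V²/2g = 0.1358 m
Pipe 2: V = 1.501 m/s, Re = 6.29×10^5, ε/D = 2.45×10^-4, f = 0.01545, h_2 = f(L/D)V²/2g = 8.652 m
Series → Q common, losses add: H = Σh = 8.787 m

H ≈ 8.79 m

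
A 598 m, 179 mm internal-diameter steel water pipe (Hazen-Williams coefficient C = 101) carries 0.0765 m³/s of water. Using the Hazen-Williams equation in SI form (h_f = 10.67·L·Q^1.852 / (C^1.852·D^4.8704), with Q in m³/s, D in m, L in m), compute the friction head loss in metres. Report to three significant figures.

h_f = 10.67·598·0.0765^1.852 / (101^1.852·0.179^4.8704) = 46.16 m

h_f ≈ 46.2 m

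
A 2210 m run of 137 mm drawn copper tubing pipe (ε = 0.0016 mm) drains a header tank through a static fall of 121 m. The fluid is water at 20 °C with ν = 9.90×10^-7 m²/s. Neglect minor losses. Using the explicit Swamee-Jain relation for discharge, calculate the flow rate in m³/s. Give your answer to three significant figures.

Q ≈ 0.0486 m³/s

Swamee-Jain (Type II): Q = -0.965·√(gD⁵h_f/L)·ln[ε/(3.7D) + √(3.17ν²L/(gD³h_f))]
√(gD⁵h_f/L) = √(9.81·0.137⁵·121/2210) = 0.005091
ε/(3.7D) = 3.16×10^-6; √(3.17ν²L/(gD³h_f)) = 4.74×10^-5
Q = -0.965·0.005091·ln(5.059×10^-5) = 0.04860 m³/s
Check: V = 3.30 m/s, Re = 4.56×10^5, f = 0.01348, h_f = 121 m ≈ 121 m ✓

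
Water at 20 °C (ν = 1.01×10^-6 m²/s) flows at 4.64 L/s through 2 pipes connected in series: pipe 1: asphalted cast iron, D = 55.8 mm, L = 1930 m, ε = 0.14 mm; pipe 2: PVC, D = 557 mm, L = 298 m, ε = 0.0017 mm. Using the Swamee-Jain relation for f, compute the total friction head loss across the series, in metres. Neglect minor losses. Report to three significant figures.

H ≈ 168 m

Pipe 1: V = 1.897 m/s, Re = 1.05×10^5, ε/D = 0.00251, f = 0.02653, h_1 = f(L/D)V²/2g = 168.4 m
Pipe 2: V = 0.01904 m/s, Re = 1.05×10^4, ε/D = 3.05×10^-6, f = 0.03056, h_2 = f(L/D)V²/2g = 3.022×10^-4 m
Series → Q common, losses add: H = Σh = 168.4 m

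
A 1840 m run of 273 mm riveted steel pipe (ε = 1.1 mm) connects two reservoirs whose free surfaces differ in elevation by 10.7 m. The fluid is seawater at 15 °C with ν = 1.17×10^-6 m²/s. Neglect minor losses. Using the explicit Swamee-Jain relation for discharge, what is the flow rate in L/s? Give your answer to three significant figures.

Swamee-Jain (Type II): Q = -0.965·√(gD⁵h_f/L)·ln[ε/(3.7D) + √(3.17ν²L/(gD³h_f))]
√(gD⁵h_f/L) = √(9.81·0.273⁵·10.7/1840) = 0.009301
ε/(3.7D) = 0.00109; √(3.17ν²L/(gD³h_f)) = 6.11×10^-5
Q = -0.965·0.009301·ln(0.001150) = 0.06074 m³/s
Check: V = 1.04 m/s, Re = 2.42×10^5, f = 0.02909, h_f = 10.8 m ≈ 10.7 m ✓

Q ≈ 60.7 L/s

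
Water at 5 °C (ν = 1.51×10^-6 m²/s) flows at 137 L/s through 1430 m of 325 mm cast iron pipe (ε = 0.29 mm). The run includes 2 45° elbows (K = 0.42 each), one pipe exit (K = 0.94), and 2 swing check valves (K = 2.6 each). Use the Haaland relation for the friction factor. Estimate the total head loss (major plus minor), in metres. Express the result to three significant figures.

V = 4Q/(πD²) = 1.651 m/s; V²/2g = 0.1390 m
Re = 3.55×10^5, ε/D = 8.92×10^-4 → f = 0.01992 (Haaland)
Major: h_f = f(L/D)·V²/2g = 0.01992·4400·0.1390 = 12.19 m
Minor: ΣK = 6.98; h_m = ΣK·V²/2g = 0.9703 m
Total H_L = 12.19 + 0.9703 = 13.16 m

H_L ≈ 13.2 m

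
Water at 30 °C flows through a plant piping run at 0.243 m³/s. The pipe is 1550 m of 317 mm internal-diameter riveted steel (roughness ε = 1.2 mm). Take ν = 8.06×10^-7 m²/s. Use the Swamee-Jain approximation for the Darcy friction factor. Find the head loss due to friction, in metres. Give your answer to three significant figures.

V = 4Q/(πD²) = 4·0.243/(π·0.317²) = 3.079 m/s
Re = VD/ν = 3.079·0.317/8.06×10^-7 = 1.21×10^6 → turbulent
ε/D = 1.2/317 = 0.00379
Swamee-Jain: f = 0.02811
h_f = f(L/D)V²/(2g) = 0.02811·(1550/0.317)·3.079²/(2·9.81) = 66.42 m

h_f ≈ 66.4 m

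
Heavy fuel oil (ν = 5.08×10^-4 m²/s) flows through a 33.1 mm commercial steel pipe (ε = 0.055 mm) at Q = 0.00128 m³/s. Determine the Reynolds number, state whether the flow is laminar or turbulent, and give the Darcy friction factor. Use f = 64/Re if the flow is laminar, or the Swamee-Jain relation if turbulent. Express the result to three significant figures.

V = 4Q/(πD²) = 1.488 m/s
Re = VD/ν = 1.488·0.0331/5.08×10^-4 = 96.9
Re < 2300 → laminar → f = 64/Re = 0.6603

Re ≈ 96.9; laminar; f = 64/Re ≈ 0.660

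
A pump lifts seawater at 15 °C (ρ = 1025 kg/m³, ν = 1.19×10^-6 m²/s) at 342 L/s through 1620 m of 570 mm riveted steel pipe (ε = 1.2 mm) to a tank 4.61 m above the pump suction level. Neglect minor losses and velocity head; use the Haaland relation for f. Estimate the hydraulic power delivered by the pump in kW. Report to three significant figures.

P_hyd ≈ 37.4 kW

V = 4Q/(πD²) = 1.340 m/s; Re = 6.42×10^5; ε/D = 0.00211; f = 0.02403
h_f = f(L/D)V²/2g = 6.254 m
Total head H = z + h_f = 4.61 + 6.254 = 10.86 m
P_hyd = ρgQH = 1025·9.81·0.342·10.86 = 37.36 kW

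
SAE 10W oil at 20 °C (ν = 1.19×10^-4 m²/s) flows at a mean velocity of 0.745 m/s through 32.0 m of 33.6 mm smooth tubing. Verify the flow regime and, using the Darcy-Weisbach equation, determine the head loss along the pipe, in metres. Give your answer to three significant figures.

h_f ≈ 8.20 m

Re = VD/ν = 0.745·0.03360/1.19×10^-4 = 210 → laminar (Re < 2300)
f = 64/Re = 0.3043
h_f = f(L/D)V²/(2g) = 0.3043·(32.0/0.03360)·0.745²/(2·9.81) = 8.197 m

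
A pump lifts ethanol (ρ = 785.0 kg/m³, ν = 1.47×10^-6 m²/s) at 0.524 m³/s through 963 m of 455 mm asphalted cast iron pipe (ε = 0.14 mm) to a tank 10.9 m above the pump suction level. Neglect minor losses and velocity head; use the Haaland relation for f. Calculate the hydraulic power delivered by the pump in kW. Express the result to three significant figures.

P_hyd ≈ 115 kW

V = 4Q/(πD²) = 3.223 m/s; Re = 9.97×10^5; ε/D = 3.08×10^-4; f = 0.01567
h_f = f(L/D)V²/2g = 17.56 m
Total head H = z + h_f = 10.9 + 17.56 = 28.46 m
P_hyd = ρgQH = 785.0·9.81·0.524·28.46 = 114.8 kW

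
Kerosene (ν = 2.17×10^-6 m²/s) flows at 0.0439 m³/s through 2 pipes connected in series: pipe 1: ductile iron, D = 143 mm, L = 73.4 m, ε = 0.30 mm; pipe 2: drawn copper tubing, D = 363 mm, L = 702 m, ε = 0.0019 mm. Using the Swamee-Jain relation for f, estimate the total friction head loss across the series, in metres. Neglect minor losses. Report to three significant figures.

Pipe 1: V = 2.733 m/s, Re = 1.80×10^5, ε/D = 0.00210, f = 0.02486, h_1 = f(L/D)V²/2g = 4.858 m
Pipe 2: V = 0.4242 m/s, Re = 7.10×10^4, ε/D = 5.23×10^-6, f = 0.01924, h_2 = f(L/D)V²/2g = 0.3413 m
Series → Q common, losses add: H = Σh = 5.200 m

H ≈ 5.20 m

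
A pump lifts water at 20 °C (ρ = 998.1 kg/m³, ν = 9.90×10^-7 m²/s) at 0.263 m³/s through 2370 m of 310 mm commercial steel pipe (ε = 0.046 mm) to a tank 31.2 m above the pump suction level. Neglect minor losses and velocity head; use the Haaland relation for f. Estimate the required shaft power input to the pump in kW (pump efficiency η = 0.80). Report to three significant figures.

P_shaft ≈ 312 kW

V = 4Q/(πD²) = 3.485 m/s; Re = 1.09×10^6; ε/D = 1.48×10^-4; f = 0.01391
h_f = f(L/D)V²/2g = 65.82 m
Total head H = z + h_f = 31.2 + 65.82 = 97.02 m
P_hyd = ρgQH = 998.1·9.81·0.263·97.02 = 249.8 kW
P_shaft = P_hyd/η = 249.8/0.80 = 312.3 kW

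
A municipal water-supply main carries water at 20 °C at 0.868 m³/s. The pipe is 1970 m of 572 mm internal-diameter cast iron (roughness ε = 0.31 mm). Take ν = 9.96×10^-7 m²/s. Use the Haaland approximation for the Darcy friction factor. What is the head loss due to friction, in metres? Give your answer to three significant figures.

h_f ≈ 34.6 m

V = 4Q/(πD²) = 4·0.868/(π·0.572²) = 3.378 m/s
Re = VD/ν = 3.378·0.572/9.96×10^-7 = 1.94×10^6 → turbulent
ε/D = 0.31/572 = 5.42×10^-4
Haaland: f = 0.01726
h_f = f(L/D)V²/(2g) = 0.01726·(1970/0.572)·3.378²/(2·9.81) = 34.56 m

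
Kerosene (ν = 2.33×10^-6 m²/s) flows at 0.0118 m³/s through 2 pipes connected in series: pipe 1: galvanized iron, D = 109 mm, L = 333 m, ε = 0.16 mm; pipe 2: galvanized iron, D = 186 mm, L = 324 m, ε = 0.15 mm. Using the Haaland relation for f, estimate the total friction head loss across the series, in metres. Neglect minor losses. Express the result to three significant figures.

H ≈ 6.52 m

Pipe 1: V = 1.265 m/s, Re = 5.92×10^4, ε/D = 0.00147, f = 0.02454, h_1 = f(L/D)V²/2g = 6.111 m
Pipe 2: V = 0.4343 m/s, Re = 3.47×10^4, ε/D = 8.06×10^-4, f = 0.02456, h_2 = f(L/D)V²/2g = 0.4113 m
Series → Q common, losses add: H = Σh = 6.522 m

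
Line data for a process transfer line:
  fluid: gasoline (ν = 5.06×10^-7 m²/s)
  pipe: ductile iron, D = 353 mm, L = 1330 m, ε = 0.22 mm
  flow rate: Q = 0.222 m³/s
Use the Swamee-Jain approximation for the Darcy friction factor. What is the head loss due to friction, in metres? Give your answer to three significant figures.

V = 4Q/(πD²) = 4·0.222/(π·0.353²) = 2.268 m/s
Re = VD/ν = 2.268·0.353/5.06×10^-7 = 1.58×10^6 → turbulent
ε/D = 0.22/353 = 6.23×10^-4
Swamee-Jain: f = 0.01791
h_f = f(L/D)V²/(2g) = 0.01791·(1330/0.353)·2.268²/(2·9.81) = 17.70 m

h_f ≈ 17.7 m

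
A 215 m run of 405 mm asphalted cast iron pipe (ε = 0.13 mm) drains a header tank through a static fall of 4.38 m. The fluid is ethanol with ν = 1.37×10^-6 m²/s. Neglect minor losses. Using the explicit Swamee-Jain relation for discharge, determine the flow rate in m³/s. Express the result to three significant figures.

Swamee-Jain (Type II): Q = -0.965·√(gD⁵h_f/L)·ln[ε/(3.7D) + √(3.17ν²L/(gD³h_f))]
√(gD⁵h_f/L) = √(9.81·0.405⁵·4.38/215) = 0.04666
ε/(3.7D) = 8.68×10^-5; √(3.17ν²L/(gD³h_f)) = 2.12×10^-5
Q = -0.965·0.04666·ln(1.079×10^-4) = 0.4113 m³/s
Check: V = 3.19 m/s, Re = 9.44×10^5, f = 0.01598, h_f = 4.41 m ≈ 4.38 m ✓

Q ≈ 0.411 m³/s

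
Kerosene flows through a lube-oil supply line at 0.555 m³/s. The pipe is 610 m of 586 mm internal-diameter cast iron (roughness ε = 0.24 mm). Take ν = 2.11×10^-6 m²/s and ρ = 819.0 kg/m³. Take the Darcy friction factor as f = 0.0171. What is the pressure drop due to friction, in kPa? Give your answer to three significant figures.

V = 4Q/(πD²) = 4·0.555/(π·0.586²) = 2.058 m/s
h_f = f(L/D)V²/(2g) = 0.01710·(610/0.586)·2.058²/(2·9.81) = 3.842 m
Δp = ρg·h_f = 819.0·9.81·3.842 = 30.87 kPa

Δp ≈ 30.9 kPa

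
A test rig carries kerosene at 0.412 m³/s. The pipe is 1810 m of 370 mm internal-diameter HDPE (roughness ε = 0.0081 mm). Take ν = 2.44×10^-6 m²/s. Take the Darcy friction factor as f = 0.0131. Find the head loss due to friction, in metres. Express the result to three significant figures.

V = 4Q/(πD²) = 4·0.412/(π·0.370²) = 3.832 m/s
h_f = f(L/D)V²/(2g) = 0.01310·(1810/0.370)·3.832²/(2·9.81) = 47.96 m

h_f ≈ 48.0 m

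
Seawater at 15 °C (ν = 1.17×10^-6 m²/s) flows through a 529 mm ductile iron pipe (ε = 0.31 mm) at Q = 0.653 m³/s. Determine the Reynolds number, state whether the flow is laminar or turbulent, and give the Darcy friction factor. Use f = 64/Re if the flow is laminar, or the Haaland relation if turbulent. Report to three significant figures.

Re ≈ 1.34×10^6; turbulent; f ≈ 0.0176

V = 4Q/(πD²) = 2.971 m/s
Re = VD/ν = 2.971·0.529/1.17×10^-6 = 1.34×10^6
Re > 4000 → turbulent; ε/D = 5.86×10^-4
Haaland: f = 0.01764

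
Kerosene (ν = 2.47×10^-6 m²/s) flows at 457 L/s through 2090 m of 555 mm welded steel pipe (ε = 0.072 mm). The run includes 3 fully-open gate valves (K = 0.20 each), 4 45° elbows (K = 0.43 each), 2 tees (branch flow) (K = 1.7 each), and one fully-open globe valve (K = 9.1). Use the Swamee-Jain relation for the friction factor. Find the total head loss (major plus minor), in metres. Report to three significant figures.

V = 4Q/(πD²) = 1.889 m/s; V²/2g = 0.1819 m
Re = 4.24×10^5, ε/D = 1.30×10^-4 → f = 0.01507 (Swamee-Jain)
Major: h_f = f(L/D)·V²/2g = 0.01507·3766·0.1819 = 10.32 m
Minor: ΣK = 14.8; h_m = ΣK·V²/2g = 2.695 m
Total H_L = 10.32 + 2.695 = 13.02 m

H_L ≈ 13.0 m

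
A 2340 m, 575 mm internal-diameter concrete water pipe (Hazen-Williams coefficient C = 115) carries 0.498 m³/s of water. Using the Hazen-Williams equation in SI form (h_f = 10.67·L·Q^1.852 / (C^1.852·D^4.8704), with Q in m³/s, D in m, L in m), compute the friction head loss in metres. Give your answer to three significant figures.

h_f ≈ 15.5 m

h_f = 10.67·2340·0.498^1.852 / (115^1.852·0.575^4.8704) = 15.51 m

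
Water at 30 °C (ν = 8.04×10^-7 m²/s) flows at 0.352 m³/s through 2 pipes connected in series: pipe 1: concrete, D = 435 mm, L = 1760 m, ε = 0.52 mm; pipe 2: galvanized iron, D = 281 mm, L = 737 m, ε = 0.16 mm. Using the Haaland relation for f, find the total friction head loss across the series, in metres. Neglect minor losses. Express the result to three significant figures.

Pipe 1: V = 2.369 m/s, Re = 1.28×10^6, ε/D = 0.00120, f = 0.02074, h_1 = f(L/D)V²/2g = 23.99 m
Pipe 2: V = 5.676 m/s, Re = 1.98×10^6, ε/D = 5.69×10^-4, f = 0.01744, h_2 = f(L/D)V²/2g = 75.10 m
Series → Q common, losses add: H = Σh = 99.09 m

H ≈ 99.1 m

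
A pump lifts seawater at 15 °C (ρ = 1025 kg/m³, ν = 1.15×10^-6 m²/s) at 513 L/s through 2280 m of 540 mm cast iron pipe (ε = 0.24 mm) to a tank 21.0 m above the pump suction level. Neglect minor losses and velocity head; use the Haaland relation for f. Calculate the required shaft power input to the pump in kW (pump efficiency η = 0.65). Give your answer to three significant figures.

V = 4Q/(πD²) = 2.240 m/s; Re = 1.05×10^6; ε/D = 4.44×10^-4; f = 0.01676
h_f = f(L/D)V²/2g = 18.09 m
Total head H = z + h_f = 21.0 + 18.09 = 39.09 m
P_hyd = ρgQH = 1025·9.81·0.513·39.09 = 201.6 kW
P_shaft = P_hyd/η = 201.6/0.65 = 310.2 kW

P_shaft ≈ 310 kW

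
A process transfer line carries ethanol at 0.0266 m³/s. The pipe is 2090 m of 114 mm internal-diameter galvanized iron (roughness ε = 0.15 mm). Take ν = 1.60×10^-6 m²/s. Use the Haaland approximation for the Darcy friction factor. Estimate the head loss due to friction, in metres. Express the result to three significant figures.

h_f ≈ 141 m

V = 4Q/(πD²) = 4·0.0266/(π·0.114²) = 2.606 m/s
Re = VD/ν = 2.606·0.114/1.60×10^-6 = 1.86×10^5 → turbulent
ε/D = 0.15/114 = 0.00132
Haaland: f = 0.02217
h_f = f(L/D)V²/(2g) = 0.02217·(2090/0.114)·2.606²/(2·9.81) = 140.7 m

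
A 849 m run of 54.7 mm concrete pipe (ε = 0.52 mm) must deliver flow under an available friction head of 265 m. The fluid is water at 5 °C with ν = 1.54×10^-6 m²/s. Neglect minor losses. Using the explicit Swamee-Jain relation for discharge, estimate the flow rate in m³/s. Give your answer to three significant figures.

Swamee-Jain (Type II): Q = -0.965·√(gD⁵h_f/L)·ln[ε/(3.7D) + √(3.17ν²L/(gD³h_f))]
√(gD⁵h_f/L) = √(9.81·0.0547⁵·265/849) = 0.001225
ε/(3.7D) = 0.00257; √(3.17ν²L/(gD³h_f)) = 1.22×10^-4
Q = -0.965·0.001225·ln(0.002692) = 0.006993 m³/s
Check: V = 2.98 m/s, Re = 1.06×10^5, f = 0.03809, h_f = 267 m ≈ 265 m ✓

Q ≈ 0.00699 m³/s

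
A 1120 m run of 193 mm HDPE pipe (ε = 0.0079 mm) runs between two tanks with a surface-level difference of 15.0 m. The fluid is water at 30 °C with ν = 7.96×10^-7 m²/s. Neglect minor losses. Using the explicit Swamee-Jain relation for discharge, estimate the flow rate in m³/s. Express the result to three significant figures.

Swamee-Jain (Type II): Q = -0.965·√(gD⁵h_f/L)·ln[ε/(3.7D) + √(3.17ν²L/(gD³h_f))]
√(gD⁵h_f/L) = √(9.81·0.193⁵·15.0/1120) = 0.005931
ε/(3.7D) = 1.11×10^-5; √(3.17ν²L/(gD³h_f)) = 4.61×10^-5
Q = -0.965·0.005931·ln(5.718×10^-5) = 0.05592 m³/s
Check: V = 1.91 m/s, Re = 4.63×10^5, f = 0.01387, h_f = 15.0 m ≈ 15.0 m ✓

Q ≈ 0.0559 m³/s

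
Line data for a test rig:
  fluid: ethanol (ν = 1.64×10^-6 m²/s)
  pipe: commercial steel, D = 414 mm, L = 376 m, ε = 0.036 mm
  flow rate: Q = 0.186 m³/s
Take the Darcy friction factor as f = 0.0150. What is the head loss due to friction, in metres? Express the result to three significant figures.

V = 4Q/(πD²) = 4·0.186/(π·0.414²) = 1.382 m/s
h_f = f(L/D)V²/(2g) = 0.01500·(376/0.414)·1.382²/(2·9.81) = 1.326 m

h_f ≈ 1.33 m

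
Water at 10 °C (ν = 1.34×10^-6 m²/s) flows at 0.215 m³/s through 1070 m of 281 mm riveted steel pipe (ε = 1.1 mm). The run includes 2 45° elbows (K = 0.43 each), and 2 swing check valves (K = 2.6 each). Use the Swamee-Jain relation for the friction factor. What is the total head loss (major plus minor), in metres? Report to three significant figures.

H_L ≈ 70.1 m

V = 4Q/(πD²) = 3.467 m/s; V²/2g = 0.6126 m
Re = 7.27×10^5, ε/D = 0.00391 → f = 0.02847 (Swamee-Jain)
Major: h_f = f(L/D)·V²/2g = 0.02847·3808·0.6126 = 66.42 m
Minor: ΣK = 6.06; h_m = ΣK·V²/2g = 3.712 m
Total H_L = 66.42 + 3.712 = 70.13 m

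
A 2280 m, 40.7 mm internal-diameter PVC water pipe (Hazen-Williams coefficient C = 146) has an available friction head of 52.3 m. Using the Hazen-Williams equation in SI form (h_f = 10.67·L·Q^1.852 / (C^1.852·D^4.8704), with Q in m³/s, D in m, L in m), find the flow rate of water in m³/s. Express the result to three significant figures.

Q ≈ 0.00117 m³/s

Rearranging: Q = [h_f·C^1.852·D^4.8704 / (10.67·L)]^(1/1.852)
Q = [52.3·146^1.852·0.0407^4.8704 / (10.67·2280)]^0.540 = 0.001168 m³/s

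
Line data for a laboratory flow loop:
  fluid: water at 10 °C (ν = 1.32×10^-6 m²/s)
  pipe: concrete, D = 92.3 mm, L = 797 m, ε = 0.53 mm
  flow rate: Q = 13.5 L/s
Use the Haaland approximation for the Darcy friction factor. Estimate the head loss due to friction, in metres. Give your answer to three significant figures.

V = 4Q/(πD²) = 4·0.0135/(π·0.0923²) = 2.018 m/s
Re = VD/ν = 2.018·0.0923/1.32×10^-6 = 1.41×10^5 → turbulent
ε/D = 0.53/92.3 = 0.00574
Haaland: f = 0.03230
h_f = f(L/D)V²/(2g) = 0.03230·(797/0.0923)·2.018²/(2·9.81) = 57.87 m

h_f ≈ 57.9 m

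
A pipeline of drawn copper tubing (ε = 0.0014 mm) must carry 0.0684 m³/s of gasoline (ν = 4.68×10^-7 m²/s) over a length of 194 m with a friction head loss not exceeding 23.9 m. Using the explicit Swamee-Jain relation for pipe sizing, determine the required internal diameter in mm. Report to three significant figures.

Swamee-Jain (Type III): D = 0.66·[ε^1.25·(LQ²/(gh_f))^4.75 + ν·Q^9.4·(L/(gh_f))^5.2]^0.04
LQ²/(gh_f) = 0.003871; L/(gh_f) = 0.8274
Term 1 = ε^1.25·(…)^4.75 = 1.68×10^-19; Term 2 = ν·Q^9.4·(…)^5.2 = 1.96×10^-18
D = 0.66·(1.68×10^-19 + 1.96×10^-18)^0.04 = 0.1296 m = 130 mm
Check: V = 5.18 m/s, Re = 1.44×10^6, f = 0.01126, h_f = 23.1 m ≈ 23.9 m ✓

D ≈ 130 mm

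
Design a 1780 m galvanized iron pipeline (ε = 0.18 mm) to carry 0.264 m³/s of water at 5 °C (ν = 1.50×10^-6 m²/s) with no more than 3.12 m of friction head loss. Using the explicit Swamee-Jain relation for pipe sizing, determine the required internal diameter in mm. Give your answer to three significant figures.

D ≈ 569 mm

Swamee-Jain (Type III): D = 0.66·[ε^1.25·(LQ²/(gh_f))^4.75 + ν·Q^9.4·(L/(gh_f))^5.2]^0.04
LQ²/(gh_f) = 4.053; L/(gh_f) = 58.16
Term 1 = ε^1.25·(…)^4.75 = 0.0161; Term 2 = ν·Q^9.4·(…)^5.2 = 0.00822
D = 0.66·(0.0161 + 0.00822)^0.04 = 0.5688 m = 569 mm
Check: V = 1.04 m/s, Re = 3.94×10^5, f = 0.01679, h_f = 2.89 m ≈ 3.12 m ✓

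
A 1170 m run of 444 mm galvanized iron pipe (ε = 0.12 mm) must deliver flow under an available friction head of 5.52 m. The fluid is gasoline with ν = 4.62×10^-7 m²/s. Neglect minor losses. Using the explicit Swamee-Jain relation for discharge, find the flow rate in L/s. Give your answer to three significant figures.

Swamee-Jain (Type II): Q = -0.965·√(gD⁵h_f/L)·ln[ε/(3.7D) + √(3.17ν²L/(gD³h_f))]
√(gD⁵h_f/L) = √(9.81·0.444⁵·5.52/1170) = 0.02826
ε/(3.7D) = 7.30×10^-5; √(3.17ν²L/(gD³h_f)) = 1.29×10^-5
Q = -0.965·0.02826·ln(8.597×10^-5) = 0.2553 m³/s
Check: V = 1.65 m/s, Re = 1.58×10^6, f = 0.01521, h_f = 5.55 m ≈ 5.52 m ✓

Q ≈ 255 L/s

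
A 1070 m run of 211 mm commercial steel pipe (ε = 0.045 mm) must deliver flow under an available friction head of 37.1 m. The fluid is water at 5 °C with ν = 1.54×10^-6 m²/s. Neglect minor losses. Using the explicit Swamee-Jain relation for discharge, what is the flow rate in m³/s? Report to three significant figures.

Q ≈ 0.105 m³/s

Swamee-Jain (Type II): Q = -0.965·√(gD⁵h_f/L)·ln[ε/(3.7D) + √(3.17ν²L/(gD³h_f))]
√(gD⁵h_f/L) = √(9.81·0.211⁵·37.1/1070) = 0.01193
ε/(3.7D) = 5.76×10^-5; √(3.17ν²L/(gD³h_f)) = 4.85×10^-5
Q = -0.965·0.01193·ln(1.061×10^-4) = 0.1053 m³/s
Check: V = 3.01 m/s, Re = 4.13×10^5, f = 0.01590, h_f = 37.3 m ≈ 37.1 m ✓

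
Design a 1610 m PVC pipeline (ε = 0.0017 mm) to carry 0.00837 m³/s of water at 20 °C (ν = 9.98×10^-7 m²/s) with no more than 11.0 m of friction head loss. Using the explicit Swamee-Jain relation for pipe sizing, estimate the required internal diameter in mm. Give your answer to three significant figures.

Swamee-Jain (Type III): D = 0.66·[ε^1.25·(LQ²/(gh_f))^4.75 + ν·Q^9.4·(L/(gh_f))^5.2]^0.04
LQ²/(gh_f) = 0.001045; L/(gh_f) = 14.92
Term 1 = ε^1.25·(…)^4.75 = 4.26×10^-22; Term 2 = ν·Q^9.4·(…)^5.2 = 3.77×10^-20
D = 0.66·(4.26×10^-22 + 3.77×10^-20)^0.04 = 0.1104 m = 110 mm
Check: V = 0.875 m/s, Re = 9.68×10^4, f = 0.01808, h_f = 10.3 m ≈ 11.0 m ✓

D ≈ 110 mm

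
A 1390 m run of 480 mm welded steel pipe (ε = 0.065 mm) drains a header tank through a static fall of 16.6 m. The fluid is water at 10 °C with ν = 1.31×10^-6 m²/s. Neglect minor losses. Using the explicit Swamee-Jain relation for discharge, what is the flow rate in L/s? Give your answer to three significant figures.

Q ≈ 515 L/s

Swamee-Jain (Type II): Q = -0.965·√(gD⁵h_f/L)·ln[ε/(3.7D) + √(3.17ν²L/(gD³h_f))]
√(gD⁵h_f/L) = √(9.81·0.480⁵·16.6/1390) = 0.05464
ε/(3.7D) = 3.66×10^-5; √(3.17ν²L/(gD³h_f)) = 2.05×10^-5
Q = -0.965·0.05464·ln(5.709×10^-5) = 0.5152 m³/s
Check: V = 2.85 m/s, Re = 1.04×10^6, f = 0.01396, h_f = 16.7 m ≈ 16.6 m ✓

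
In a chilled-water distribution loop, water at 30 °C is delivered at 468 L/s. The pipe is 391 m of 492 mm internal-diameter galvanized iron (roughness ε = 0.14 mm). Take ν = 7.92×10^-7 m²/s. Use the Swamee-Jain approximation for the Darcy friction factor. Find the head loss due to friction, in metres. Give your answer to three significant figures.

h_f ≈ 3.77 m

V = 4Q/(πD²) = 4·0.468/(π·0.492²) = 2.462 m/s
Re = VD/ν = 2.462·0.492/7.92×10^-7 = 1.53×10^6 → turbulent
ε/D = 0.14/492 = 2.85×10^-4
Swamee-Jain: f = 0.01536
h_f = f(L/D)V²/(2g) = 0.01536·(391/0.492)·2.462²/(2·9.81) = 3.771 m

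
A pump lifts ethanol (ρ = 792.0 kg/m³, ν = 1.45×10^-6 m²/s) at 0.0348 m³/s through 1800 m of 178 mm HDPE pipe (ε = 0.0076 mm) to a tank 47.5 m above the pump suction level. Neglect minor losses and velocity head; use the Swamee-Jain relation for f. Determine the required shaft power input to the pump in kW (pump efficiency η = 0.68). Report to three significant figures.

P_shaft ≈ 25.4 kW

V = 4Q/(πD²) = 1.398 m/s; Re = 1.72×10^5; ε/D = 4.27×10^-5; f = 0.01636
h_f = f(L/D)V²/2g = 16.49 m
Total head H = z + h_f = 47.5 + 16.49 = 63.99 m
P_hyd = ρgQH = 792.0·9.81·0.0348·63.99 = 17.30 kW
P_shaft = P_hyd/η = 17.30/0.68 = 25.44 kW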